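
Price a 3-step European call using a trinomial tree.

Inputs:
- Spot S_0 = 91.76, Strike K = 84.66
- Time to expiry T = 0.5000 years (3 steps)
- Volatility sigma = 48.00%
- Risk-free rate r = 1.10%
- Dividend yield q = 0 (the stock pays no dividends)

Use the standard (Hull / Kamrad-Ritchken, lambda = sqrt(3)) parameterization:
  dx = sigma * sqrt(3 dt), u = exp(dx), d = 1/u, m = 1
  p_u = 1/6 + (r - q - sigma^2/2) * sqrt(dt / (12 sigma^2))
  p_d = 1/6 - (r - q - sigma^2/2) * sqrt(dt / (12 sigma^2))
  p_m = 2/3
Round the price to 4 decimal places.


dt = T/N = 0.166667; dx = sigma*sqrt(3*dt) = 0.339411
u = exp(dx) = 1.404121; d = 1/u = 0.712189
p_u = 0.141083, p_m = 0.666667, p_d = 0.192250
Discount per step: exp(-r*dt) = 0.998168
Stock lattice S(k, j) with j the centered position index:
  k=0: S(0,+0) = 91.7600
  k=1: S(1,-1) = 65.3505; S(1,+0) = 91.7600; S(1,+1) = 128.8421
  k=2: S(2,-2) = 46.5419; S(2,-1) = 65.3505; S(2,+0) = 91.7600; S(2,+1) = 128.8421; S(2,+2) = 180.9099
  k=3: S(3,-3) = 33.1467; S(3,-2) = 46.5419; S(3,-1) = 65.3505; S(3,+0) = 91.7600; S(3,+1) = 128.8421; S(3,+2) = 180.9099; S(3,+3) = 254.0193
Terminal payoffs V(N, j) = max(S_T - K, 0):
  V(3,-3) = 0.000000; V(3,-2) = 0.000000; V(3,-1) = 0.000000; V(3,+0) = 7.100000; V(3,+1) = 44.182113; V(3,+2) = 96.249876; V(3,+3) = 169.359297
Backward induction: V(k, j) = exp(-r*dt) * [p_u * V(k+1, j+1) + p_m * V(k+1, j) + p_d * V(k+1, j-1)]
  V(2,-2) = exp(-r*dt) * [p_u*0.000000 + p_m*0.000000 + p_d*0.000000] = 0.000000
  V(2,-1) = exp(-r*dt) * [p_u*7.100000 + p_m*0.000000 + p_d*0.000000] = 0.999856
  V(2,+0) = exp(-r*dt) * [p_u*44.182113 + p_m*7.100000 + p_d*0.000000] = 10.946598
  V(2,+1) = exp(-r*dt) * [p_u*96.249876 + p_m*44.182113 + p_d*7.100000] = 44.317631
  V(2,+2) = exp(-r*dt) * [p_u*169.359297 + p_m*96.249876 + p_d*44.182113] = 96.377492
  V(1,-1) = exp(-r*dt) * [p_u*10.946598 + p_m*0.999856 + p_d*0.000000] = 2.206901
  V(1,+0) = exp(-r*dt) * [p_u*44.317631 + p_m*10.946598 + p_d*0.999856] = 13.717254
  V(1,+1) = exp(-r*dt) * [p_u*96.377492 + p_m*44.317631 + p_d*10.946598] = 45.163936
  V(0,+0) = exp(-r*dt) * [p_u*45.163936 + p_m*13.717254 + p_d*2.206901] = 15.911785

Answer: Price = V(0,0) = 15.9118


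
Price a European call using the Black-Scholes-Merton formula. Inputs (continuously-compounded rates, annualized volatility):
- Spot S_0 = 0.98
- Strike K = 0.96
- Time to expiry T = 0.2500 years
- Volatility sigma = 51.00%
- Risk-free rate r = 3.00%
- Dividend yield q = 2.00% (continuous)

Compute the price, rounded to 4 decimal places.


Answer: Price = 0.1093

Derivation:
d1 = (ln(S/K) + (r - q + 0.5*sigma^2) * T) / (sigma * sqrt(T)) = 0.21816387
d2 = d1 - sigma * sqrt(T) = -0.03683613
exp(-rT) = 0.99252805; exp(-qT) = 0.99501248
C = S_0 * exp(-qT) * N(d1) - K * exp(-rT) * N(d2)
N(d1) = 0.58634928; N(d2) = 0.48530783
C = 0.9800 * 0.99501248 * 0.58634928 - 0.9600 * 0.99252805 * 0.48530783 = 0.1093


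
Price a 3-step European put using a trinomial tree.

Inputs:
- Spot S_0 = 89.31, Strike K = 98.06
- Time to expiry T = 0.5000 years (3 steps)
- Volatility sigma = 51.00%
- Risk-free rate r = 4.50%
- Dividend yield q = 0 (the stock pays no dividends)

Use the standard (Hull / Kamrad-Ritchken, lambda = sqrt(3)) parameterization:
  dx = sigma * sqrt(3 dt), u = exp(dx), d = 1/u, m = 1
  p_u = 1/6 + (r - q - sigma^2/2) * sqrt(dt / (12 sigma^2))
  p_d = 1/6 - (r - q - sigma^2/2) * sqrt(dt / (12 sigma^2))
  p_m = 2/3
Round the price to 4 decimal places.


dt = T/N = 0.166667; dx = sigma*sqrt(3*dt) = 0.360624
u = exp(dx) = 1.434225; d = 1/u = 0.697241
p_u = 0.147013, p_m = 0.666667, p_d = 0.186320
Discount per step: exp(-r*dt) = 0.992528
Stock lattice S(k, j) with j the centered position index:
  k=0: S(0,+0) = 89.3100
  k=1: S(1,-1) = 62.2706; S(1,+0) = 89.3100; S(1,+1) = 128.0906
  k=2: S(2,-2) = 43.4176; S(2,-1) = 62.2706; S(2,+0) = 89.3100; S(2,+1) = 128.0906; S(2,+2) = 183.7107
  k=3: S(3,-3) = 30.2725; S(3,-2) = 43.4176; S(3,-1) = 62.2706; S(3,+0) = 89.3100; S(3,+1) = 128.0906; S(3,+2) = 183.7107; S(3,+3) = 263.4825
Terminal payoffs V(N, j) = max(K - S_T, 0):
  V(3,-3) = 67.787489; V(3,-2) = 54.642415; V(3,-1) = 35.789425; V(3,+0) = 8.750000; V(3,+1) = 0.000000; V(3,+2) = 0.000000; V(3,+3) = 0.000000
Backward induction: V(k, j) = exp(-r*dt) * [p_u * V(k+1, j+1) + p_m * V(k+1, j) + p_d * V(k+1, j-1)]
  V(2,-2) = exp(-r*dt) * [p_u*35.789425 + p_m*54.642415 + p_d*67.787489] = 53.914091
  V(2,-1) = exp(-r*dt) * [p_u*8.750000 + p_m*35.789425 + p_d*54.642415] = 35.063000
  V(2,+0) = exp(-r*dt) * [p_u*0.000000 + p_m*8.750000 + p_d*35.789425] = 12.408210
  V(2,+1) = exp(-r*dt) * [p_u*0.000000 + p_m*0.000000 + p_d*8.750000] = 1.618119
  V(2,+2) = exp(-r*dt) * [p_u*0.000000 + p_m*0.000000 + p_d*0.000000] = 0.000000
  V(1,-1) = exp(-r*dt) * [p_u*12.408210 + p_m*35.063000 + p_d*53.914091] = 34.981435
  V(1,+0) = exp(-r*dt) * [p_u*1.618119 + p_m*12.408210 + p_d*35.063000] = 14.930566
  V(1,+1) = exp(-r*dt) * [p_u*0.000000 + p_m*1.618119 + p_d*12.408210] = 3.365310
  V(0,+0) = exp(-r*dt) * [p_u*3.365310 + p_m*14.930566 + p_d*34.981435] = 16.839429

Answer: Price = V(0,0) = 16.8394


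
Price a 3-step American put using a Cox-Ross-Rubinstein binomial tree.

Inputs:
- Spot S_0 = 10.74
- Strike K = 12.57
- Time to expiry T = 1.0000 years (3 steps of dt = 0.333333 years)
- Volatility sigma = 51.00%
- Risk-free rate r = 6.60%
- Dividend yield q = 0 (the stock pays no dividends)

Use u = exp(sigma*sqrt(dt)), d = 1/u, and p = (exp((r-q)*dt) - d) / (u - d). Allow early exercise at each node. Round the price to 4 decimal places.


dt = T/N = 0.333333
u = exp(sigma*sqrt(dt)) = 1.342386; d = 1/u = 0.744942
p = (exp((r-q)*dt) - d) / (u - d) = 0.464147
Discount per step: exp(-r*dt) = 0.978240
Stock lattice S(k, i) with i counting down-moves:
  k=0: S(0,0) = 10.7400
  k=1: S(1,0) = 14.4172; S(1,1) = 8.0007
  k=2: S(2,0) = 19.3535; S(2,1) = 10.7400; S(2,2) = 5.9600
  k=3: S(3,0) = 25.9798; S(3,1) = 14.4172; S(3,2) = 8.0007; S(3,3) = 4.4399
Terminal payoffs V(N, i) = max(K - S_T, 0):
  V(3,0) = 0.000000; V(3,1) = 0.000000; V(3,2) = 4.569321; V(3,3) = 8.130112
Backward induction: V(k, i) = exp(-r*dt) * [p * V(k+1, i) + (1-p) * V(k+1, i+1)]; then take max(V_cont, immediate exercise) for American.
  V(2,0) = exp(-r*dt) * [p*0.000000 + (1-p)*0.000000] = 0.000000; exercise = 0.000000; V(2,0) = max -> 0.000000
  V(2,1) = exp(-r*dt) * [p*0.000000 + (1-p)*4.569321] = 2.395207; exercise = 1.830000; V(2,1) = max -> 2.395207
  V(2,2) = exp(-r*dt) * [p*4.569321 + (1-p)*8.130112] = 6.336436; exercise = 6.609956; V(2,2) = max -> 6.609956
  V(1,0) = exp(-r*dt) * [p*0.000000 + (1-p)*2.395207] = 1.255551; exercise = 0.000000; V(1,0) = max -> 1.255551
  V(1,1) = exp(-r*dt) * [p*2.395207 + (1-p)*6.609956] = 4.552431; exercise = 4.569321; V(1,1) = max -> 4.569321
  V(0,0) = exp(-r*dt) * [p*1.255551 + (1-p)*4.569321] = 2.965286; exercise = 1.830000; V(0,0) = max -> 2.965286

Answer: Price = V(0,0) = 2.9653


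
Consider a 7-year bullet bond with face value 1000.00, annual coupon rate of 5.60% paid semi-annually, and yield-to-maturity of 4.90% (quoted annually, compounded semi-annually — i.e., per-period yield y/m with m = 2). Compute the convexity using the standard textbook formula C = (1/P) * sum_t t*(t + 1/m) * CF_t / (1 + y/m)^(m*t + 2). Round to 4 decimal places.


Answer: Convexity = 39.7815

Derivation:
Coupon per period c = face * coupon_rate / m = 28.000000
Periods per year m = 2; per-period yield y/m = 0.024500
Number of cashflows N = 14
Cashflows (t years, CF_t, discount factor 1/(1+y/m)^(m*t), PV):
  t = 0.5000: CF_t = 28.000000, DF = 0.976086, PV = 27.330405
  t = 1.0000: CF_t = 28.000000, DF = 0.952744, PV = 26.676823
  t = 1.5000: CF_t = 28.000000, DF = 0.929960, PV = 26.038871
  t = 2.0000: CF_t = 28.000000, DF = 0.907721, PV = 25.416174
  t = 2.5000: CF_t = 28.000000, DF = 0.886013, PV = 24.808369
  t = 3.0000: CF_t = 28.000000, DF = 0.864825, PV = 24.215099
  t = 3.5000: CF_t = 28.000000, DF = 0.844143, PV = 23.636017
  t = 4.0000: CF_t = 28.000000, DF = 0.823957, PV = 23.070783
  t = 4.5000: CF_t = 28.000000, DF = 0.804252, PV = 22.519066
  t = 5.0000: CF_t = 28.000000, DF = 0.785019, PV = 21.980542
  t = 5.5000: CF_t = 28.000000, DF = 0.766246, PV = 21.454897
  t = 6.0000: CF_t = 28.000000, DF = 0.747922, PV = 20.941823
  t = 6.5000: CF_t = 28.000000, DF = 0.730036, PV = 20.441018
  t = 7.0000: CF_t = 1028.000000, DF = 0.712578, PV = 732.530373
Price P = sum_t PV_t = 1041.060260
Convexity numerator sum_t t*(t + 1/m) * CF_t / (1+y/m)^(m*t + 2):
  t = 0.5000: term = 13.019435
  t = 1.0000: term = 38.124261
  t = 1.5000: term = 74.425108
  t = 2.0000: term = 121.075497
  t = 2.5000: term = 177.270127
  t = 3.0000: term = 242.243219
  t = 3.5000: term = 315.266919
  t = 4.0000: term = 395.649762
  t = 4.5000: term = 482.735191
  t = 5.0000: term = 575.900124
  t = 5.5000: term = 674.553586
  t = 6.0000: term = 778.135376
  t = 6.5000: term = 886.114793
  t = 7.0000: term = 36640.468177
Convexity = (1/P) * sum = 41414.981576 / 1041.060260 = 39.781541


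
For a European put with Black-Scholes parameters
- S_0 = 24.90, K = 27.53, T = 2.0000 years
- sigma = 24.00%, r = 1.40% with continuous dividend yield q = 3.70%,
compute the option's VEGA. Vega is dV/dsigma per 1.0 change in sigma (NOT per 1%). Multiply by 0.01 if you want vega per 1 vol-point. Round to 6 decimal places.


Answer: Vega = 12.607241

Derivation:
d1 = -0.2616545986; d2 = -0.6010658536
phi(d1) = 0.3855169579; exp(-qT) = 0.9286716938; exp(-rT) = 0.9723883668
Vega = S * exp(-qT) * phi(d1) * sqrt(T) = 24.9000 * 0.9286716938 * 0.3855169579 * 1.4142135624 = 12.607241


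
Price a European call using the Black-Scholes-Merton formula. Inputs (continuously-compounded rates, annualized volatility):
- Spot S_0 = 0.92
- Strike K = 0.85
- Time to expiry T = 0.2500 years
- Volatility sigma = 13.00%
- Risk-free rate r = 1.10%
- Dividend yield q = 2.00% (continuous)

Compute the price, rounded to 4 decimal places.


Answer: Price = 0.0711

Derivation:
d1 = (ln(S/K) + (r - q + 0.5*sigma^2) * T) / (sigma * sqrt(T)) = 1.21538185
d2 = d1 - sigma * sqrt(T) = 1.15038185
exp(-rT) = 0.99725378; exp(-qT) = 0.99501248
C = S_0 * exp(-qT) * N(d1) - K * exp(-rT) * N(d2)
N(d1) = 0.88788976; N(d2) = 0.87500668
C = 0.9200 * 0.99501248 * 0.88788976 - 0.8500 * 0.99725378 * 0.87500668 = 0.0711


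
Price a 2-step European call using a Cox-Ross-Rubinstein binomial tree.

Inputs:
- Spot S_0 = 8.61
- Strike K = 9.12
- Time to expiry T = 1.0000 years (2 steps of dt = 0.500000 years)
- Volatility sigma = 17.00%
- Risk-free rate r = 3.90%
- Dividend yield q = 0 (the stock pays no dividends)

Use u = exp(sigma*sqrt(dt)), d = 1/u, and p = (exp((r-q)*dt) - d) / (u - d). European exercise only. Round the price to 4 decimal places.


dt = T/N = 0.500000
u = exp(sigma*sqrt(dt)) = 1.127732; d = 1/u = 0.886736
p = (exp((r-q)*dt) - d) / (u - d) = 0.551692
Discount per step: exp(-r*dt) = 0.980689
Stock lattice S(k, i) with i counting down-moves:
  k=0: S(0,0) = 8.6100
  k=1: S(1,0) = 9.7098; S(1,1) = 7.6348
  k=2: S(2,0) = 10.9500; S(2,1) = 8.6100; S(2,2) = 6.7700
Terminal payoffs V(N, i) = max(S_T - K, 0):
  V(2,0) = 1.830013; V(2,1) = 0.000000; V(2,2) = 0.000000
Backward induction: V(k, i) = exp(-r*dt) * [p * V(k+1, i) + (1-p) * V(k+1, i+1)].
  V(1,0) = exp(-r*dt) * [p*1.830013 + (1-p)*0.000000] = 0.990108
  V(1,1) = exp(-r*dt) * [p*0.000000 + (1-p)*0.000000] = 0.000000
  V(0,0) = exp(-r*dt) * [p*0.990108 + (1-p)*0.000000] = 0.535687

Answer: Price = V(0,0) = 0.5357


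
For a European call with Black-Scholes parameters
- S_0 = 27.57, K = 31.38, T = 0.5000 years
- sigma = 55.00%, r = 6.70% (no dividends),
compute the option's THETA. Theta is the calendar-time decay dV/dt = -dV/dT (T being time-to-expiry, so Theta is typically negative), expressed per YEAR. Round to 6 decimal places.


d1 = -0.0522423919; d2 = -0.4411511216
phi(d1) = 0.3983982416; exp(-qT) = 1.0000000000; exp(-rT) = 0.9670549112
Theta = -S*exp(-qT)*phi(d1)*sigma/(2*sqrt(T)) - r*K*exp(-rT)*N(d2) + q*S*exp(-qT)*N(d1)
N(d1) = 0.4791677776; N(d2) = 0.3295517980; sqrt(T) = 0.7071067812
Term 1 = -27.5700 * 1.0000000000 * 0.3983982416 * 0.5500 / (2 * 0.7071067812) = -4.2717110747
Term 2 = -0.0670 * 31.3800 * 0.9670549112 * 0.3295517980 = -0.6700428269
Term 3 = 0 (no dividend yield, q = 0)
Theta = -4.2717110747 + (-0.6700428269) + (0.0000000000) = -4.941754

Answer: Theta = -4.941754


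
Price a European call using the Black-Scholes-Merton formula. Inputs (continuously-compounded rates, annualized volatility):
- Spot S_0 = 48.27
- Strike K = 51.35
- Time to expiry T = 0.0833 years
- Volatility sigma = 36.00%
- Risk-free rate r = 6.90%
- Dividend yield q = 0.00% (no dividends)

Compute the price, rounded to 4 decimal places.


Answer: Price = 0.9574

Derivation:
d1 = (ln(S/K) + (r - q + 0.5*sigma^2) * T) / (sigma * sqrt(T)) = -0.48804661
d2 = d1 - sigma * sqrt(T) = -0.59194887
exp(-rT) = 0.99426879; exp(-qT) = 1.00000000
C = S_0 * exp(-qT) * N(d1) - K * exp(-rT) * N(d2)
N(d1) = 0.31275841; N(d2) = 0.27694241
C = 48.2700 * 1.00000000 * 0.31275841 - 51.3500 * 0.99426879 * 0.27694241 = 0.9574


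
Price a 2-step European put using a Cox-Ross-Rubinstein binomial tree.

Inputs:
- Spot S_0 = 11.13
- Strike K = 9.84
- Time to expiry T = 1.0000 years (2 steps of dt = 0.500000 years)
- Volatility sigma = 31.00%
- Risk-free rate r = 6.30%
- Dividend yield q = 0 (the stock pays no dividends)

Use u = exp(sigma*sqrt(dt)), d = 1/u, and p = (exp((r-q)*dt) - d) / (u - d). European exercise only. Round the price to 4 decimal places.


Answer: Price = V(0,0) = 0.5808

Derivation:
dt = T/N = 0.500000
u = exp(sigma*sqrt(dt)) = 1.245084; d = 1/u = 0.803159
p = (exp((r-q)*dt) - d) / (u - d) = 0.517831
Discount per step: exp(-r*dt) = 0.968991
Stock lattice S(k, i) with i counting down-moves:
  k=0: S(0,0) = 11.1300
  k=1: S(1,0) = 13.8578; S(1,1) = 8.9392
  k=2: S(2,0) = 17.2541; S(2,1) = 11.1300; S(2,2) = 7.1796
Terminal payoffs V(N, i) = max(K - S_T, 0):
  V(2,0) = 0.000000; V(2,1) = 0.000000; V(2,2) = 2.660441
Backward induction: V(k, i) = exp(-r*dt) * [p * V(k+1, i) + (1-p) * V(k+1, i+1)].
  V(1,0) = exp(-r*dt) * [p*0.000000 + (1-p)*0.000000] = 0.000000
  V(1,1) = exp(-r*dt) * [p*0.000000 + (1-p)*2.660441] = 1.243004
  V(0,0) = exp(-r*dt) * [p*0.000000 + (1-p)*1.243004] = 0.580753


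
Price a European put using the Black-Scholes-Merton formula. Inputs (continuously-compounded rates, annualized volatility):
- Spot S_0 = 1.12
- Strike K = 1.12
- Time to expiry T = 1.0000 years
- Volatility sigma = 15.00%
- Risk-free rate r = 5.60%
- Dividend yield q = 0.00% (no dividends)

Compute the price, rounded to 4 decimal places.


d1 = (ln(S/K) + (r - q + 0.5*sigma^2) * T) / (sigma * sqrt(T)) = 0.44833333
d2 = d1 - sigma * sqrt(T) = 0.29833333
exp(-rT) = 0.94553914; exp(-qT) = 1.00000000
P = K * exp(-rT) * N(-d2) - S_0 * exp(-qT) * N(-d1)
N(-d1) = 0.32695632; N(-d2) = 0.38272438
P = 1.1200 * 0.94553914 * 0.38272438 - 1.1200 * 1.00000000 * 0.32695632 = 0.0391

Answer: Price = 0.0391


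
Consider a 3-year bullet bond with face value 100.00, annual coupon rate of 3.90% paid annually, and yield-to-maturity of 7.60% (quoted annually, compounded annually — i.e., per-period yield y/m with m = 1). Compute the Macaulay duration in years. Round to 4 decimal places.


Answer: Macaulay duration = 2.8825 years

Derivation:
Coupon per period c = face * coupon_rate / m = 3.900000
Periods per year m = 1; per-period yield y/m = 0.076000
Number of cashflows N = 3
Cashflows (t years, CF_t, discount factor 1/(1+y/m)^(m*t), PV):
  t = 1.0000: CF_t = 3.900000, DF = 0.929368, PV = 3.624535
  t = 2.0000: CF_t = 3.900000, DF = 0.863725, PV = 3.368527
  t = 3.0000: CF_t = 103.900000, DF = 0.802718, PV = 83.402436
Price P = sum_t PV_t = 90.395498
Macaulay numerator sum_t t * PV_t:
  t * PV_t at t = 1.0000: 3.624535
  t * PV_t at t = 2.0000: 6.737054
  t * PV_t at t = 3.0000: 250.207307
Macaulay duration D = (sum_t t * PV_t) / P = 260.568897 / 90.395498 = 2.882543


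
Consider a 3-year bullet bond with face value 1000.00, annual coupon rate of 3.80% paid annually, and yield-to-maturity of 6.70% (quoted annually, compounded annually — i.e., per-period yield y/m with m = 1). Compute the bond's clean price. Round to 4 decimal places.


Answer: Price = 923.4758

Derivation:
Coupon per period c = face * coupon_rate / m = 38.000000
Periods per year m = 1; per-period yield y/m = 0.067000
Number of cashflows N = 3
Cashflows (t years, CF_t, discount factor 1/(1+y/m)^(m*t), PV):
  t = 1.0000: CF_t = 38.000000, DF = 0.937207, PV = 35.613871
  t = 2.0000: CF_t = 38.000000, DF = 0.878357, PV = 33.377573
  t = 3.0000: CF_t = 1038.000000, DF = 0.823203, PV = 854.484315
Price P = sum_t PV_t = 923.475759


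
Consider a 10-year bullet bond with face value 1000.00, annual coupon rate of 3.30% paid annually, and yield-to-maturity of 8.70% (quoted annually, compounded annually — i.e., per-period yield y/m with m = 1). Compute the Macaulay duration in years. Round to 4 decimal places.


Coupon per period c = face * coupon_rate / m = 33.000000
Periods per year m = 1; per-period yield y/m = 0.087000
Number of cashflows N = 10
Cashflows (t years, CF_t, discount factor 1/(1+y/m)^(m*t), PV):
  t = 1.0000: CF_t = 33.000000, DF = 0.919963, PV = 30.358786
  t = 2.0000: CF_t = 33.000000, DF = 0.846332, PV = 27.928966
  t = 3.0000: CF_t = 33.000000, DF = 0.778595, PV = 25.693621
  t = 4.0000: CF_t = 33.000000, DF = 0.716278, PV = 23.637186
  t = 5.0000: CF_t = 33.000000, DF = 0.658950, PV = 21.745341
  t = 6.0000: CF_t = 33.000000, DF = 0.606209, PV = 20.004913
  t = 7.0000: CF_t = 33.000000, DF = 0.557690, PV = 18.403784
  t = 8.0000: CF_t = 33.000000, DF = 0.513055, PV = 16.930804
  t = 9.0000: CF_t = 33.000000, DF = 0.471991, PV = 15.575717
  t = 10.0000: CF_t = 1033.000000, DF = 0.434215, PV = 448.543823
Price P = sum_t PV_t = 648.822940
Macaulay numerator sum_t t * PV_t:
  t * PV_t at t = 1.0000: 30.358786
  t * PV_t at t = 2.0000: 55.857931
  t * PV_t at t = 3.0000: 77.080862
  t * PV_t at t = 4.0000: 94.548742
  t * PV_t at t = 5.0000: 108.726704
  t * PV_t at t = 6.0000: 120.029480
  t * PV_t at t = 7.0000: 128.826489
  t * PV_t at t = 8.0000: 135.446434
  t * PV_t at t = 9.0000: 140.181451
  t * PV_t at t = 10.0000: 4485.438234
Macaulay duration D = (sum_t t * PV_t) / P = 5376.495113 / 648.822940 = 8.286537

Answer: Macaulay duration = 8.2865 years


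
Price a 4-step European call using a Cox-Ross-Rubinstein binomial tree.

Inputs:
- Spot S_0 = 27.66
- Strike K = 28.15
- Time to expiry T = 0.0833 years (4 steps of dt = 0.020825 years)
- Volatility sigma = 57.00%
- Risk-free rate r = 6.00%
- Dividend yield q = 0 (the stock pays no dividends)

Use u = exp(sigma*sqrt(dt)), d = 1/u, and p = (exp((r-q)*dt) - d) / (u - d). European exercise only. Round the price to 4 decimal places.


dt = T/N = 0.020825
u = exp(sigma*sqrt(dt)) = 1.085734; d = 1/u = 0.921036
p = (exp((r-q)*dt) - d) / (u - d) = 0.487039
Discount per step: exp(-r*dt) = 0.998751
Stock lattice S(k, i) with i counting down-moves:
  k=0: S(0,0) = 27.6600
  k=1: S(1,0) = 30.0314; S(1,1) = 25.4759
  k=2: S(2,0) = 32.6061; S(2,1) = 27.6600; S(2,2) = 23.4642
  k=3: S(3,0) = 35.4015; S(3,1) = 30.0314; S(3,2) = 25.4759; S(3,3) = 21.6114
  k=4: S(4,0) = 38.4366; S(4,1) = 32.6061; S(4,2) = 27.6600; S(4,3) = 23.4642; S(4,4) = 19.9049
Terminal payoffs V(N, i) = max(S_T - K, 0):
  V(4,0) = 10.286639; V(4,1) = 4.456095; V(4,2) = 0.000000; V(4,3) = 0.000000; V(4,4) = 0.000000
Backward induction: V(k, i) = exp(-r*dt) * [p * V(k+1, i) + (1-p) * V(k+1, i+1)].
  V(3,0) = exp(-r*dt) * [p*10.286639 + (1-p)*4.456095] = 7.286687
  V(3,1) = exp(-r*dt) * [p*4.456095 + (1-p)*0.000000] = 2.167582
  V(3,2) = exp(-r*dt) * [p*0.000000 + (1-p)*0.000000] = 0.000000
  V(3,3) = exp(-r*dt) * [p*0.000000 + (1-p)*0.000000] = 0.000000
  V(2,0) = exp(-r*dt) * [p*7.286687 + (1-p)*2.167582] = 4.654966
  V(2,1) = exp(-r*dt) * [p*2.167582 + (1-p)*0.000000] = 1.054379
  V(2,2) = exp(-r*dt) * [p*0.000000 + (1-p)*0.000000] = 0.000000
  V(1,0) = exp(-r*dt) * [p*4.654966 + (1-p)*1.054379] = 2.804498
  V(1,1) = exp(-r*dt) * [p*1.054379 + (1-p)*0.000000] = 0.512882
  V(0,0) = exp(-r*dt) * [p*2.804498 + (1-p)*0.512882] = 1.626954

Answer: Price = V(0,0) = 1.6270


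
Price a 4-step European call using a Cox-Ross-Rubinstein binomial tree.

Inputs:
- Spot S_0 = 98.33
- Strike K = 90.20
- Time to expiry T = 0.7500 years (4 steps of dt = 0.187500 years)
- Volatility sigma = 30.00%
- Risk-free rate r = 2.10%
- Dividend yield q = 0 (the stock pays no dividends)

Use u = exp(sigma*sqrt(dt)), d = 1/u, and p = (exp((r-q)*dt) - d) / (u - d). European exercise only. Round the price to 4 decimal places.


dt = T/N = 0.187500
u = exp(sigma*sqrt(dt)) = 1.138719; d = 1/u = 0.878180
p = (exp((r-q)*dt) - d) / (u - d) = 0.482712
Discount per step: exp(-r*dt) = 0.996070
Stock lattice S(k, i) with i counting down-moves:
  k=0: S(0,0) = 98.3300
  k=1: S(1,0) = 111.9702; S(1,1) = 86.3514
  k=2: S(2,0) = 127.5026; S(2,1) = 98.3300; S(2,2) = 75.8321
  k=3: S(3,0) = 145.1896; S(3,1) = 111.9702; S(3,2) = 86.3514; S(3,3) = 66.5942
  k=4: S(4,0) = 165.3302; S(4,1) = 127.5026; S(4,2) = 98.3300; S(4,3) = 75.8321; S(4,4) = 58.4817
Terminal payoffs V(N, i) = max(S_T - K, 0):
  V(4,0) = 75.130155; V(4,1) = 37.302604; V(4,2) = 8.130000; V(4,3) = 0.000000; V(4,4) = 0.000000
Backward induction: V(k, i) = exp(-r*dt) * [p * V(k+1, i) + (1-p) * V(k+1, i+1)].
  V(3,0) = exp(-r*dt) * [p*75.130155 + (1-p)*37.302604] = 55.344082
  V(3,1) = exp(-r*dt) * [p*37.302604 + (1-p)*8.130000] = 22.124688
  V(3,2) = exp(-r*dt) * [p*8.130000 + (1-p)*0.000000] = 3.909029
  V(3,3) = exp(-r*dt) * [p*0.000000 + (1-p)*0.000000] = 0.000000
  V(2,0) = exp(-r*dt) * [p*55.344082 + (1-p)*22.124688] = 38.010140
  V(2,1) = exp(-r*dt) * [p*22.124688 + (1-p)*3.909029] = 12.652037
  V(2,2) = exp(-r*dt) * [p*3.909029 + (1-p)*0.000000] = 1.879521
  V(1,0) = exp(-r*dt) * [p*38.010140 + (1-p)*12.652037] = 24.794884
  V(1,1) = exp(-r*dt) * [p*12.652037 + (1-p)*1.879521] = 7.051727
  V(0,0) = exp(-r*dt) * [p*24.794884 + (1-p)*7.051727] = 15.555198

Answer: Price = V(0,0) = 15.5552


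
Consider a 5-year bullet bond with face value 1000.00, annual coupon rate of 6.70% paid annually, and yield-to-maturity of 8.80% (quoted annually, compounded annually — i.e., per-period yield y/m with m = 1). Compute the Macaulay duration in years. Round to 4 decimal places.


Answer: Macaulay duration = 4.3812 years

Derivation:
Coupon per period c = face * coupon_rate / m = 67.000000
Periods per year m = 1; per-period yield y/m = 0.088000
Number of cashflows N = 5
Cashflows (t years, CF_t, discount factor 1/(1+y/m)^(m*t), PV):
  t = 1.0000: CF_t = 67.000000, DF = 0.919118, PV = 61.580882
  t = 2.0000: CF_t = 67.000000, DF = 0.844777, PV = 56.600076
  t = 3.0000: CF_t = 67.000000, DF = 0.776450, PV = 52.022128
  t = 4.0000: CF_t = 67.000000, DF = 0.713649, PV = 47.814456
  t = 5.0000: CF_t = 1067.000000, DF = 0.655927, PV = 699.874133
Price P = sum_t PV_t = 917.891676
Macaulay numerator sum_t t * PV_t:
  t * PV_t at t = 1.0000: 61.580882
  t * PV_t at t = 2.0000: 113.200151
  t * PV_t at t = 3.0000: 156.066385
  t * PV_t at t = 4.0000: 191.257825
  t * PV_t at t = 5.0000: 3499.370666
Macaulay duration D = (sum_t t * PV_t) / P = 4021.475910 / 917.891676 = 4.381210


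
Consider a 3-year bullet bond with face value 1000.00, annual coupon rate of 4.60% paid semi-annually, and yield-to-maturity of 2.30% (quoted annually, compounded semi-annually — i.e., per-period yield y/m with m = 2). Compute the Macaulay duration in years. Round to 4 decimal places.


Answer: Macaulay duration = 2.8425 years

Derivation:
Coupon per period c = face * coupon_rate / m = 23.000000
Periods per year m = 2; per-period yield y/m = 0.011500
Number of cashflows N = 6
Cashflows (t years, CF_t, discount factor 1/(1+y/m)^(m*t), PV):
  t = 0.5000: CF_t = 23.000000, DF = 0.988631, PV = 22.738507
  t = 1.0000: CF_t = 23.000000, DF = 0.977391, PV = 22.479987
  t = 1.5000: CF_t = 23.000000, DF = 0.966279, PV = 22.224407
  t = 2.0000: CF_t = 23.000000, DF = 0.955293, PV = 21.971732
  t = 2.5000: CF_t = 23.000000, DF = 0.944432, PV = 21.721930
  t = 3.0000: CF_t = 1023.000000, DF = 0.933694, PV = 955.169203
Price P = sum_t PV_t = 1066.305765
Macaulay numerator sum_t t * PV_t:
  t * PV_t at t = 0.5000: 11.369254
  t * PV_t at t = 1.0000: 22.479987
  t * PV_t at t = 1.5000: 33.336610
  t * PV_t at t = 2.0000: 43.943463
  t * PV_t at t = 2.5000: 54.304824
  t * PV_t at t = 3.0000: 2865.507608
Macaulay duration D = (sum_t t * PV_t) / P = 3030.941746 / 1066.305765 = 2.842470


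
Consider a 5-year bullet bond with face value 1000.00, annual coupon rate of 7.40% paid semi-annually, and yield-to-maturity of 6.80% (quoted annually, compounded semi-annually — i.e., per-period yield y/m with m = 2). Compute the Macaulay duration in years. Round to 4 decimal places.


Answer: Macaulay duration = 4.2796 years

Derivation:
Coupon per period c = face * coupon_rate / m = 37.000000
Periods per year m = 2; per-period yield y/m = 0.034000
Number of cashflows N = 10
Cashflows (t years, CF_t, discount factor 1/(1+y/m)^(m*t), PV):
  t = 0.5000: CF_t = 37.000000, DF = 0.967118, PV = 35.783366
  t = 1.0000: CF_t = 37.000000, DF = 0.935317, PV = 34.606737
  t = 1.5000: CF_t = 37.000000, DF = 0.904562, PV = 33.468797
  t = 2.0000: CF_t = 37.000000, DF = 0.874818, PV = 32.368276
  t = 2.5000: CF_t = 37.000000, DF = 0.846052, PV = 31.303942
  t = 3.0000: CF_t = 37.000000, DF = 0.818233, PV = 30.274605
  t = 3.5000: CF_t = 37.000000, DF = 0.791327, PV = 29.279115
  t = 4.0000: CF_t = 37.000000, DF = 0.765307, PV = 28.316359
  t = 4.5000: CF_t = 37.000000, DF = 0.740142, PV = 27.385260
  t = 5.0000: CF_t = 1037.000000, DF = 0.715805, PV = 742.289588
Price P = sum_t PV_t = 1025.076046
Macaulay numerator sum_t t * PV_t:
  t * PV_t at t = 0.5000: 17.891683
  t * PV_t at t = 1.0000: 34.606737
  t * PV_t at t = 1.5000: 50.203196
  t * PV_t at t = 2.0000: 64.736552
  t * PV_t at t = 2.5000: 78.259855
  t * PV_t at t = 3.0000: 90.823816
  t * PV_t at t = 3.5000: 102.476904
  t * PV_t at t = 4.0000: 113.265437
  t * PV_t at t = 4.5000: 123.233672
  t * PV_t at t = 5.0000: 3711.447940
Macaulay duration D = (sum_t t * PV_t) / P = 4386.945792 / 1025.076046 = 4.279630


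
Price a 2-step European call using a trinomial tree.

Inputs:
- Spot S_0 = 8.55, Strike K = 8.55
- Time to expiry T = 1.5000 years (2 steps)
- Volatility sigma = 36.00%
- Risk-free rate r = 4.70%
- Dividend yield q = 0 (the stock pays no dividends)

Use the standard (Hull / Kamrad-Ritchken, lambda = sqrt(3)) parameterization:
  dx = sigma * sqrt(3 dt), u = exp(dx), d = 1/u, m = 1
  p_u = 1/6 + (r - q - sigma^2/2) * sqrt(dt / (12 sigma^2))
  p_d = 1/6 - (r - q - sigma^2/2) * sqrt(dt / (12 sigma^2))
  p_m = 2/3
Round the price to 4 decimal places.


dt = T/N = 0.750000; dx = sigma*sqrt(3*dt) = 0.540000
u = exp(dx) = 1.716007; d = 1/u = 0.582748
p_u = 0.154306, p_m = 0.666667, p_d = 0.179028
Discount per step: exp(-r*dt) = 0.965364
Stock lattice S(k, j) with j the centered position index:
  k=0: S(0,+0) = 8.5500
  k=1: S(1,-1) = 4.9825; S(1,+0) = 8.5500; S(1,+1) = 14.6719
  k=2: S(2,-2) = 2.9035; S(2,-1) = 4.9825; S(2,+0) = 8.5500; S(2,+1) = 14.6719; S(2,+2) = 25.1770
Terminal payoffs V(N, j) = max(S_T - K, 0):
  V(2,-2) = 0.000000; V(2,-1) = 0.000000; V(2,+0) = 0.000000; V(2,+1) = 6.121859; V(2,+2) = 16.627010
Backward induction: V(k, j) = exp(-r*dt) * [p_u * V(k+1, j+1) + p_m * V(k+1, j) + p_d * V(k+1, j-1)]
  V(1,-1) = exp(-r*dt) * [p_u*0.000000 + p_m*0.000000 + p_d*0.000000] = 0.000000
  V(1,+0) = exp(-r*dt) * [p_u*6.121859 + p_m*0.000000 + p_d*0.000000] = 0.911918
  V(1,+1) = exp(-r*dt) * [p_u*16.627010 + p_m*6.121859 + p_d*0.000000] = 6.416658
  V(0,+0) = exp(-r*dt) * [p_u*6.416658 + p_m*0.911918 + p_d*0.000000] = 1.542721

Answer: Price = V(0,0) = 1.5427


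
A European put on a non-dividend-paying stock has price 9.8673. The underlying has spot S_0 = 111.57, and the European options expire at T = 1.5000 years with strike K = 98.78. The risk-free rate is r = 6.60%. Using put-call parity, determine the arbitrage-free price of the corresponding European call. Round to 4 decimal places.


Answer: Call price = 31.9680

Derivation:
Put-call parity: C - P = S_0 * exp(-qT) - K * exp(-rT).
S_0 * exp(-qT) = 111.5700 * 1.00000000 = 111.57000000
K * exp(-rT) = 98.7800 * 0.90574271 = 89.46926470
C = P + S*exp(-qT) - K*exp(-rT)
C = 9.8673 + 111.57000000 - 89.46926470 = 31.9680


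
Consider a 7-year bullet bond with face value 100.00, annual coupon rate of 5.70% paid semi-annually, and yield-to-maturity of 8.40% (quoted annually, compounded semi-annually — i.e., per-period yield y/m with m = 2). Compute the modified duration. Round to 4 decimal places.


Answer: Modified duration = 5.5291

Derivation:
Coupon per period c = face * coupon_rate / m = 2.850000
Periods per year m = 2; per-period yield y/m = 0.042000
Number of cashflows N = 14
Cashflows (t years, CF_t, discount factor 1/(1+y/m)^(m*t), PV):
  t = 0.5000: CF_t = 2.850000, DF = 0.959693, PV = 2.735125
  t = 1.0000: CF_t = 2.850000, DF = 0.921010, PV = 2.624880
  t = 1.5000: CF_t = 2.850000, DF = 0.883887, PV = 2.519079
  t = 2.0000: CF_t = 2.850000, DF = 0.848260, PV = 2.417542
  t = 2.5000: CF_t = 2.850000, DF = 0.814069, PV = 2.320098
  t = 3.0000: CF_t = 2.850000, DF = 0.781257, PV = 2.226581
  t = 3.5000: CF_t = 2.850000, DF = 0.749766, PV = 2.136834
  t = 4.0000: CF_t = 2.850000, DF = 0.719545, PV = 2.050705
  t = 4.5000: CF_t = 2.850000, DF = 0.690543, PV = 1.968047
  t = 5.0000: CF_t = 2.850000, DF = 0.662709, PV = 1.888720
  t = 5.5000: CF_t = 2.850000, DF = 0.635997, PV = 1.812592
  t = 6.0000: CF_t = 2.850000, DF = 0.610362, PV = 1.739531
  t = 6.5000: CF_t = 2.850000, DF = 0.585760, PV = 1.669416
  t = 7.0000: CF_t = 102.850000, DF = 0.562150, PV = 57.817090
Price P = sum_t PV_t = 85.926238
First compute Macaulay numerator sum_t t * PV_t:
  t * PV_t at t = 0.5000: 1.367562
  t * PV_t at t = 1.0000: 2.624880
  t * PV_t at t = 1.5000: 3.778618
  t * PV_t at t = 2.0000: 4.835084
  t * PV_t at t = 2.5000: 5.800244
  t * PV_t at t = 3.0000: 6.679744
  t * PV_t at t = 3.5000: 7.478920
  t * PV_t at t = 4.0000: 8.202818
  t * PV_t at t = 4.5000: 8.856210
  t * PV_t at t = 5.0000: 9.443602
  t * PV_t at t = 5.5000: 9.969254
  t * PV_t at t = 6.0000: 10.437187
  t * PV_t at t = 6.5000: 10.851203
  t * PV_t at t = 7.0000: 404.719631
Macaulay duration D = 495.044956 / 85.926238 = 5.761278
Modified duration = D / (1 + y/m) = 5.761278 / (1 + 0.042000) = 5.529058


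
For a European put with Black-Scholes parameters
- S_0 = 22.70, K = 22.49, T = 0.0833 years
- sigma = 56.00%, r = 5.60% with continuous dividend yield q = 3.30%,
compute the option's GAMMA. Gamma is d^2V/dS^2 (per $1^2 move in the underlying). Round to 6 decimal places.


d1 = 0.1501709965; d2 = -0.0114547440
phi(d1) = 0.3944692071; exp(-qT) = 0.9972548748; exp(-rT) = 0.9953460633
Gamma = exp(-qT) * phi(d1) / (S * sigma * sqrt(T)) = 0.9972548748 * 0.3944692071 / (22.7000 * 0.5600 * 0.2886173938) = 0.107222

Answer: Gamma = 0.107222


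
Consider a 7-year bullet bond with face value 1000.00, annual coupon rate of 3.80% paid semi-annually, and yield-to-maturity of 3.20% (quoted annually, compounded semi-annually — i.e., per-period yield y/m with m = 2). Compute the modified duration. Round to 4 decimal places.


Answer: Modified duration = 6.1312

Derivation:
Coupon per period c = face * coupon_rate / m = 19.000000
Periods per year m = 2; per-period yield y/m = 0.016000
Number of cashflows N = 14
Cashflows (t years, CF_t, discount factor 1/(1+y/m)^(m*t), PV):
  t = 0.5000: CF_t = 19.000000, DF = 0.984252, PV = 18.700787
  t = 1.0000: CF_t = 19.000000, DF = 0.968752, PV = 18.406287
  t = 1.5000: CF_t = 19.000000, DF = 0.953496, PV = 18.116424
  t = 2.0000: CF_t = 19.000000, DF = 0.938480, PV = 17.831126
  t = 2.5000: CF_t = 19.000000, DF = 0.923701, PV = 17.550321
  t = 3.0000: CF_t = 19.000000, DF = 0.909155, PV = 17.273938
  t = 3.5000: CF_t = 19.000000, DF = 0.894837, PV = 17.001907
  t = 4.0000: CF_t = 19.000000, DF = 0.880745, PV = 16.734161
  t = 4.5000: CF_t = 19.000000, DF = 0.866875, PV = 16.470631
  t = 5.0000: CF_t = 19.000000, DF = 0.853224, PV = 16.211251
  t = 5.5000: CF_t = 19.000000, DF = 0.839787, PV = 15.955955
  t = 6.0000: CF_t = 19.000000, DF = 0.826562, PV = 15.704681
  t = 6.5000: CF_t = 19.000000, DF = 0.813545, PV = 15.457363
  t = 7.0000: CF_t = 1019.000000, DF = 0.800734, PV = 815.947606
Price P = sum_t PV_t = 1037.362437
First compute Macaulay numerator sum_t t * PV_t:
  t * PV_t at t = 0.5000: 9.350394
  t * PV_t at t = 1.0000: 18.406287
  t * PV_t at t = 1.5000: 27.174636
  t * PV_t at t = 2.0000: 35.662252
  t * PV_t at t = 2.5000: 43.875802
  t * PV_t at t = 3.0000: 51.821814
  t * PV_t at t = 3.5000: 59.506676
  t * PV_t at t = 4.0000: 66.936643
  t * PV_t at t = 4.5000: 74.117838
  t * PV_t at t = 5.0000: 81.056253
  t * PV_t at t = 5.5000: 87.757755
  t * PV_t at t = 6.0000: 94.228083
  t * PV_t at t = 6.5000: 100.472858
  t * PV_t at t = 7.0000: 5711.633245
Macaulay duration D = 6462.000535 / 1037.362437 = 6.229260
Modified duration = D / (1 + y/m) = 6.229260 / (1 + 0.016000) = 6.131162


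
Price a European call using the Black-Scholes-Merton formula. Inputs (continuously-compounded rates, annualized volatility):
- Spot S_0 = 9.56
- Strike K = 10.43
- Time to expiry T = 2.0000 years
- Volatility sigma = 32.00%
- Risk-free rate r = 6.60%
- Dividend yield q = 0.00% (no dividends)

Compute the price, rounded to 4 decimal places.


Answer: Price = 1.8918

Derivation:
d1 = (ln(S/K) + (r - q + 0.5*sigma^2) * T) / (sigma * sqrt(T)) = 0.32549331
d2 = d1 - sigma * sqrt(T) = -0.12705503
exp(-rT) = 0.87634100; exp(-qT) = 1.00000000
C = S_0 * exp(-qT) * N(d1) - K * exp(-rT) * N(d2)
N(d1) = 0.62759613; N(d2) = 0.44944842
C = 9.5600 * 1.00000000 * 0.62759613 - 10.4300 * 0.87634100 * 0.44944842 = 1.8918


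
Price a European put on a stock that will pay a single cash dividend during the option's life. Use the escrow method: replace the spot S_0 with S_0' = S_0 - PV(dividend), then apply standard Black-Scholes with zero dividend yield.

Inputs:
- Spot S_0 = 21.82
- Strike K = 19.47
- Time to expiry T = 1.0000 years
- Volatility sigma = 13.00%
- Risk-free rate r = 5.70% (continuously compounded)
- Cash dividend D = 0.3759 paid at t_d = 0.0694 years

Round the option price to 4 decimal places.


Answer: Price = 0.1501

Derivation:
PV(D) = D * exp(-r * t_d) = 0.3759 * 0.99605201 = 0.37441595
S_0' = S_0 - PV(D) = 21.8200 - 0.37441595 = 21.44558405
d1 = (ln(S_0'/K) + (r + sigma^2/2)*T) / (sigma*sqrt(T)) = 1.24687641
d2 = d1 - sigma*sqrt(T) = 1.11687641
exp(-rT) = 0.94459407
N(-d1) = 0.10622141; N(-d2) = 0.13202359
P = K * exp(-rT) * N(-d2) - S_0' * N(-d1) = 19.4700 * 0.94459407 * 0.13202359 - 21.44558405 * 0.10622141 = 0.1501


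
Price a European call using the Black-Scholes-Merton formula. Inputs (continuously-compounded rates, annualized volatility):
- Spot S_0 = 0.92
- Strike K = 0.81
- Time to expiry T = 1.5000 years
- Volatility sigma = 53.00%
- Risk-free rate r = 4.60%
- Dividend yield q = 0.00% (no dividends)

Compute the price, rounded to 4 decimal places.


d1 = (ln(S/K) + (r - q + 0.5*sigma^2) * T) / (sigma * sqrt(T)) = 0.62702997
d2 = d1 - sigma * sqrt(T) = -0.02208481
exp(-rT) = 0.93332668; exp(-qT) = 1.00000000
C = S_0 * exp(-qT) * N(d1) - K * exp(-rT) * N(d2)
N(d1) = 0.73468021; N(d2) = 0.49119015
C = 0.9200 * 1.00000000 * 0.73468021 - 0.8100 * 0.93332668 * 0.49119015 = 0.3046

Answer: Price = 0.3046


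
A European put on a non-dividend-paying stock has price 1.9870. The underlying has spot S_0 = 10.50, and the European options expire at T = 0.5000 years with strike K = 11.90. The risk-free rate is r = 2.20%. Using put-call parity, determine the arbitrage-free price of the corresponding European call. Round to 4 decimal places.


Answer: Call price = 0.7172

Derivation:
Put-call parity: C - P = S_0 * exp(-qT) - K * exp(-rT).
S_0 * exp(-qT) = 10.5000 * 1.00000000 = 10.50000000
K * exp(-rT) = 11.9000 * 0.98906028 = 11.76981732
C = P + S*exp(-qT) - K*exp(-rT)
C = 1.9870 + 10.50000000 - 11.76981732 = 0.7172


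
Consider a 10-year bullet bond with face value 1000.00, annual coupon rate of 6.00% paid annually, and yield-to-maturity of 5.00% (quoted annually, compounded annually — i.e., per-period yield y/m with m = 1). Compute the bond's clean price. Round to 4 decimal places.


Coupon per period c = face * coupon_rate / m = 60.000000
Periods per year m = 1; per-period yield y/m = 0.050000
Number of cashflows N = 10
Cashflows (t years, CF_t, discount factor 1/(1+y/m)^(m*t), PV):
  t = 1.0000: CF_t = 60.000000, DF = 0.952381, PV = 57.142857
  t = 2.0000: CF_t = 60.000000, DF = 0.907029, PV = 54.421769
  t = 3.0000: CF_t = 60.000000, DF = 0.863838, PV = 51.830256
  t = 4.0000: CF_t = 60.000000, DF = 0.822702, PV = 49.362148
  t = 5.0000: CF_t = 60.000000, DF = 0.783526, PV = 47.011570
  t = 6.0000: CF_t = 60.000000, DF = 0.746215, PV = 44.772924
  t = 7.0000: CF_t = 60.000000, DF = 0.710681, PV = 42.640880
  t = 8.0000: CF_t = 60.000000, DF = 0.676839, PV = 40.610362
  t = 9.0000: CF_t = 60.000000, DF = 0.644609, PV = 38.676535
  t = 10.0000: CF_t = 1060.000000, DF = 0.613913, PV = 650.748049
Price P = sum_t PV_t = 1077.217349

Answer: Price = 1077.2173


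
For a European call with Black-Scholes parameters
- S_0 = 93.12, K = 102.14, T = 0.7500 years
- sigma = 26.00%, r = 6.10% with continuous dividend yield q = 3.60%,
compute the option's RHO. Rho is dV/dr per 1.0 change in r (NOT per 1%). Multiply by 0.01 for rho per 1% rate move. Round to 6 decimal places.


d1 = -0.2147540362; d2 = -0.4399206412
phi(d1) = 0.3898480695; exp(-qT) = 0.9733612415; exp(-rT) = 0.9552807525
N(d2) = 0.3299972928
Rho = K*T*exp(-rT)*N(d2) = 102.1400 * 0.7500 * 0.9552807525 * 0.3299972928 = 24.148965

Answer: Rho = 24.148965


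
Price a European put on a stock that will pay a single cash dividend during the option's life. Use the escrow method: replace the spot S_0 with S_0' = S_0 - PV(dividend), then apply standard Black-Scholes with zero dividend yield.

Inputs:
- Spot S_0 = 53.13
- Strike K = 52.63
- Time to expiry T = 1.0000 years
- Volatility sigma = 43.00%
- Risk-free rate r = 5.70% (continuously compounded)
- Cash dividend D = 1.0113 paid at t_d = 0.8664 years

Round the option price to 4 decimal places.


PV(D) = D * exp(-r * t_d) = 1.0113 * 0.95181480 = 0.96257031
S_0' = S_0 - PV(D) = 53.1300 - 0.96257031 = 52.16742969
d1 = (ln(S_0'/K) + (r + sigma^2/2)*T) / (sigma*sqrt(T)) = 0.32702802
d2 = d1 - sigma*sqrt(T) = -0.10297198
exp(-rT) = 0.94459407
N(-d1) = 0.37182335; N(-d2) = 0.54100740
P = K * exp(-rT) * N(-d2) - S_0' * N(-d1) = 52.6300 * 0.94459407 * 0.54100740 - 52.16742969 * 0.37182335 = 7.4986

Answer: Price = 7.4986


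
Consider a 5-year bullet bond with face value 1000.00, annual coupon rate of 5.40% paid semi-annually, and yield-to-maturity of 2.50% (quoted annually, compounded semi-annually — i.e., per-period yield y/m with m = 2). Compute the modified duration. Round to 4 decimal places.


Coupon per period c = face * coupon_rate / m = 27.000000
Periods per year m = 2; per-period yield y/m = 0.012500
Number of cashflows N = 10
Cashflows (t years, CF_t, discount factor 1/(1+y/m)^(m*t), PV):
  t = 0.5000: CF_t = 27.000000, DF = 0.987654, PV = 26.666667
  t = 1.0000: CF_t = 27.000000, DF = 0.975461, PV = 26.337449
  t = 1.5000: CF_t = 27.000000, DF = 0.963418, PV = 26.012295
  t = 2.0000: CF_t = 27.000000, DF = 0.951524, PV = 25.691155
  t = 2.5000: CF_t = 27.000000, DF = 0.939777, PV = 25.373981
  t = 3.0000: CF_t = 27.000000, DF = 0.928175, PV = 25.060722
  t = 3.5000: CF_t = 27.000000, DF = 0.916716, PV = 24.751330
  t = 4.0000: CF_t = 27.000000, DF = 0.905398, PV = 24.445758
  t = 4.5000: CF_t = 27.000000, DF = 0.894221, PV = 24.143959
  t = 5.0000: CF_t = 1027.000000, DF = 0.883181, PV = 907.026811
Price P = sum_t PV_t = 1135.510126
First compute Macaulay numerator sum_t t * PV_t:
  t * PV_t at t = 0.5000: 13.333333
  t * PV_t at t = 1.0000: 26.337449
  t * PV_t at t = 1.5000: 39.018442
  t * PV_t at t = 2.0000: 51.382311
  t * PV_t at t = 2.5000: 63.434952
  t * PV_t at t = 3.0000: 75.182165
  t * PV_t at t = 3.5000: 86.629655
  t * PV_t at t = 4.0000: 97.783032
  t * PV_t at t = 4.5000: 108.647814
  t * PV_t at t = 5.0000: 4535.134056
Macaulay duration D = 5096.883208 / 1135.510126 = 4.488629
Modified duration = D / (1 + y/m) = 4.488629 / (1 + 0.012500) = 4.433213

Answer: Modified duration = 4.4332
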